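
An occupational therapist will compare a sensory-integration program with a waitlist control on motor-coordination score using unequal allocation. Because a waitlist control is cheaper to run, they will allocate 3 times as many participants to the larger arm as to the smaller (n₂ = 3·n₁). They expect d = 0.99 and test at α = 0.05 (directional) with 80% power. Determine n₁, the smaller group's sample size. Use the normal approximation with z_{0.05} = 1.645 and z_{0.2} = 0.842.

n₁ = 9

With allocation ratio k = n₂/n₁ = 3, Var(x̄₁−x̄₂) = σ²(1/n₁ + 1/(k·n₁)) = σ²·(k+1)/(k·n₁).
So n₁ = (1 + 1/k)·((z_{α} + z_β)/d)² = 1.333 × (2.487/0.99)².
n₁ = 1.333 × 6.31 = 8.4.
Round up: n₁ = 9, giving n₂ = 3 × 9 = 27.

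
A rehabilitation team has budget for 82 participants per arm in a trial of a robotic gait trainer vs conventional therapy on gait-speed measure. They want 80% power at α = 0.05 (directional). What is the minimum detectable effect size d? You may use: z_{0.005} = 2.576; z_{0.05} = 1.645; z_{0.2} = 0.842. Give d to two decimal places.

For two independent groups of n = 82 each: d_min = (z_{α} + z_β)·√(2/n).
z-sum = 1.645 + 0.842 = 2.487.
d_min = 2.487 × √(2/82) = 2.487 × 0.1562 = 0.388.

d_min ≈ 0.39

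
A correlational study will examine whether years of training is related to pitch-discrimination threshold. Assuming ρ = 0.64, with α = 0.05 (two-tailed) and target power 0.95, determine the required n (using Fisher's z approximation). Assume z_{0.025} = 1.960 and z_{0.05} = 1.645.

Fisher's z: C = ½·ln((1+r)/(1−r)) = ½·ln(4.5556) = 0.7582.
n = ((z_{α/2} + z_β)/C)² + 3.
(1.960 + 1.645) / 0.7582 = 3.605 / 0.7582 = 4.755.
n = 4.755² + 3 = 22.61 + 3 = 25.6.
Round up.

n = 26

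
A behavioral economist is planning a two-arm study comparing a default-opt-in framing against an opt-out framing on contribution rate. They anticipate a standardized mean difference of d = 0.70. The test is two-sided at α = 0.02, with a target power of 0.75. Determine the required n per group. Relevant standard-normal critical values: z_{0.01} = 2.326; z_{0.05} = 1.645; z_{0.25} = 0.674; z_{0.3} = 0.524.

n = 37 per group

For two independent groups with equal n: n = 2·((z_{α/2} + z_β) / d)².
z_{α/2} + z_β = 2.326 + 0.674 = 3.000.
n = 2 × (3.000 / 0.70)² = 2 × 4.286² = 2 × 18.37 = 36.7.
Round up to the next whole participant.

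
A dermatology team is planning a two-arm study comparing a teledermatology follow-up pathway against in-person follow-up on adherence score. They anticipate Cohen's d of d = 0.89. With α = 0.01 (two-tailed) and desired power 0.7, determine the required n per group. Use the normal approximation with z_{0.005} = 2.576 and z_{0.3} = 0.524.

n = 25 per group

For two independent groups with equal n: n = 2·((z_{α/2} + z_β) / d)².
z_{α/2} + z_β = 2.576 + 0.524 = 3.100.
n = 2 × (3.100 / 0.89)² = 2 × 3.483² = 2 × 12.13 = 24.3.
Round up to the next whole participant.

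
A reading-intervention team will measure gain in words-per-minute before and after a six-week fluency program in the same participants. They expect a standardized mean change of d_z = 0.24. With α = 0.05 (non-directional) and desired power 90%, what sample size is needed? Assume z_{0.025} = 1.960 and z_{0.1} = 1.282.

For a paired (one-sample on differences) test: n = ((z_{α/2} + z_β) / d)².
z_{α/2} + z_β = 1.960 + 1.282 = 3.242.
n = (3.242 / 0.24)² = 13.508² = 182.48.
Round up.

n = 183 pairs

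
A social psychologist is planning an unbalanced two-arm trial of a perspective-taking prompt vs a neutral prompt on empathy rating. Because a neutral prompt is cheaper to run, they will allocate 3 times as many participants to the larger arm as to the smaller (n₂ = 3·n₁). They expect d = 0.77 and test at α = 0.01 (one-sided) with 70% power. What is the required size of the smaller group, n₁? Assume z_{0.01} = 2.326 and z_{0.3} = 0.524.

With allocation ratio k = n₂/n₁ = 3, Var(x̄₁−x̄₂) = σ²(1/n₁ + 1/(k·n₁)) = σ²·(k+1)/(k·n₁).
So n₁ = (1 + 1/k)·((z_{α} + z_β)/d)² = 1.333 × (2.850/0.77)².
n₁ = 1.333 × 13.70 = 18.3.
Round up: n₁ = 19, giving n₂ = 3 × 19 = 57.

n₁ = 19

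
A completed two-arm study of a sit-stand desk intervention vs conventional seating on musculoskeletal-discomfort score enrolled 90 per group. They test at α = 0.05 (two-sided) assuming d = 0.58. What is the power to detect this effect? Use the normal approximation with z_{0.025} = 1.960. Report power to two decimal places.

power ≈ 0.97

For two equal groups, power = Φ(d·√(n/2) − z_{α/2}).
d·√(n/2) = 0.58 × √(90/2) = 0.58 × 6.708 = 3.891.
z_β = 3.891 − 1.960 = 1.931.
Power = Φ(1.931) = 0.973.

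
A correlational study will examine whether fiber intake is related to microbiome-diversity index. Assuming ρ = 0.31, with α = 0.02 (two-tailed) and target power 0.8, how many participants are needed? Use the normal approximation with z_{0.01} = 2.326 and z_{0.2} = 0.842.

n = 101

Fisher's z: C = ½·ln((1+r)/(1−r)) = ½·ln(1.8986) = 0.3205.
n = ((z_{α/2} + z_β)/C)² + 3.
(2.326 + 0.842) / 0.3205 = 3.168 / 0.3205 = 9.885.
n = 9.885² + 3 = 97.70 + 3 = 100.7.
Round up.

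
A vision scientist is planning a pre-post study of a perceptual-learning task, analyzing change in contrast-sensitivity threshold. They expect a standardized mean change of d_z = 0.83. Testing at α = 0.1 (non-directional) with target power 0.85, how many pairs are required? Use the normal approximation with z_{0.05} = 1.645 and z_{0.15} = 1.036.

n = 11 pairs

For a paired (one-sample on differences) test: n = ((z_{α/2} + z_β) / d)².
z_{α/2} + z_β = 1.645 + 1.036 = 2.681.
n = (2.681 / 0.83)² = 3.230² = 10.43.
Round up.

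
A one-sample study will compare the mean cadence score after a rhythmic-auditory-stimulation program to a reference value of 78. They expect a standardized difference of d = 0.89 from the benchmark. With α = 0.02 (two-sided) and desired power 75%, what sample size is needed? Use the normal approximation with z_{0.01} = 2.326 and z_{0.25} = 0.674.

n = 12

For a one-sample test: n = ((z_{α/2} + z_β) / d)².
z_{α/2} + z_β = 2.326 + 0.674 = 3.000.
n = (3.000 / 0.89)² = 3.371² = 11.36.
Round up.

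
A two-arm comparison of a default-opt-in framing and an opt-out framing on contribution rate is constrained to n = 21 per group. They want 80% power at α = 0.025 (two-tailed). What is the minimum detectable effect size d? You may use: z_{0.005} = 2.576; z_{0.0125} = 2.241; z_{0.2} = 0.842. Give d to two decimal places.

d_min ≈ 0.95

For two independent groups of n = 21 each: d_min = (z_{α/2} + z_β)·√(2/n).
z-sum = 2.241 + 0.842 = 3.083.
d_min = 3.083 × √(2/21) = 3.083 × 0.3086 = 0.951.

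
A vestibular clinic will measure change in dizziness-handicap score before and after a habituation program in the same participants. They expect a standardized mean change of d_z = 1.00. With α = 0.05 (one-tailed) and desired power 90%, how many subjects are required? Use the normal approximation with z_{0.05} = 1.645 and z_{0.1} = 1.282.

For a paired (one-sample on differences) test: n = ((z_{α} + z_β) / d)².
z_{α} + z_β = 1.645 + 1.282 = 2.927.
n = (2.927 / 1.00)² = 2.927² = 8.57.
Round up.

n = 9 pairs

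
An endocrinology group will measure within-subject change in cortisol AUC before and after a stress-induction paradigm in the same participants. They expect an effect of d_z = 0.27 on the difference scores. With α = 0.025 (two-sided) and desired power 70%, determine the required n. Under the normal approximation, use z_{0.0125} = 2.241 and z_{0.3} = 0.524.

n = 105 pairs

For a paired (one-sample on differences) test: n = ((z_{α/2} + z_β) / d)².
z_{α/2} + z_β = 2.241 + 0.524 = 2.765.
n = (2.765 / 0.27)² = 10.241² = 104.87.
Round up.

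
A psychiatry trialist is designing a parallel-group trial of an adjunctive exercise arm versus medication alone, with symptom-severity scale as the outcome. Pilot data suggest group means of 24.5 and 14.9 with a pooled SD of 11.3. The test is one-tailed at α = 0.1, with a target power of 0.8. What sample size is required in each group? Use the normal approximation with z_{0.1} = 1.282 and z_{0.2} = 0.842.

Cohen's d = |M₁ − M₂| / SD_pooled = |24.5 − 14.9| / 11.3 = 9.6 / 11.3 = 0.850.
For two independent groups with equal n: n = 2·((z_{α} + z_β) / d)².
z_{α} + z_β = 1.282 + 0.842 = 2.124.
n = 2 × (2.124 / 0.850)² = 2 × 2.499² = 2 × 6.24 = 12.5.
Round up to the next whole participant.

n = 13 per group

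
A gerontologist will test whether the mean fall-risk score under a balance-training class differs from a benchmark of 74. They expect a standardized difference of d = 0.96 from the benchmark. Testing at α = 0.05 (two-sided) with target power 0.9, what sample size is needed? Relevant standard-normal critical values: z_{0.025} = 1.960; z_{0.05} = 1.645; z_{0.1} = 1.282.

For a one-sample test: n = ((z_{α/2} + z_β) / d)².
z_{α/2} + z_β = 1.960 + 1.282 = 3.242.
n = (3.242 / 0.96)² = 3.377² = 11.40.
Round up.

n = 12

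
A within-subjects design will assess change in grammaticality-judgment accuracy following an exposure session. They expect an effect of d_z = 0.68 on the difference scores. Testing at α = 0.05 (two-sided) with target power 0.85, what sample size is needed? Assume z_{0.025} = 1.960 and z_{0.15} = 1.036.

For a paired (one-sample on differences) test: n = ((z_{α/2} + z_β) / d)².
z_{α/2} + z_β = 1.960 + 1.036 = 2.996.
n = (2.996 / 0.68)² = 4.406² = 19.41.
Round up.

n = 20 pairs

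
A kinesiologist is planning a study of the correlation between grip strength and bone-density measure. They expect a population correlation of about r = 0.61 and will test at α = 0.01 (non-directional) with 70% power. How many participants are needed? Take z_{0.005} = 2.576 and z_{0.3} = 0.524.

n = 23

Fisher's z: C = ½·ln((1+r)/(1−r)) = ½·ln(4.1282) = 0.7089.
n = ((z_{α/2} + z_β)/C)² + 3.
(2.576 + 0.524) / 0.7089 = 3.100 / 0.7089 = 4.373.
n = 4.373² + 3 = 19.12 + 3 = 22.1.
Round up.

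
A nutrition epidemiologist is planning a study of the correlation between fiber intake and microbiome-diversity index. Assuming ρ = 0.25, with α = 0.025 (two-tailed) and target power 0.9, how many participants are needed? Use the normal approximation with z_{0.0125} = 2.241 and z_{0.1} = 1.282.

Fisher's z: C = ½·ln((1+r)/(1−r)) = ½·ln(1.6667) = 0.2554.
n = ((z_{α/2} + z_β)/C)² + 3.
(2.241 + 1.282) / 0.2554 = 3.523 / 0.2554 = 13.794.
n = 13.794² + 3 = 190.28 + 3 = 193.3.
Round up.

n = 194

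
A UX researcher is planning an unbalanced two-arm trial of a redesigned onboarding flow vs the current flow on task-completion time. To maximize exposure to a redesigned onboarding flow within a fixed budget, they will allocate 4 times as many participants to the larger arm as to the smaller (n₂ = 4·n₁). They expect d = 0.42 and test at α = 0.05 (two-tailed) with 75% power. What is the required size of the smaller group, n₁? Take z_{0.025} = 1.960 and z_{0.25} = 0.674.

With allocation ratio k = n₂/n₁ = 4, Var(x̄₁−x̄₂) = σ²(1/n₁ + 1/(k·n₁)) = σ²·(k+1)/(k·n₁).
So n₁ = (1 + 1/k)·((z_{α/2} + z_β)/d)² = 1.250 × (2.634/0.42)².
n₁ = 1.250 × 39.33 = 49.2.
Round up: n₁ = 50, giving n₂ = 4 × 50 = 200.

n₁ = 50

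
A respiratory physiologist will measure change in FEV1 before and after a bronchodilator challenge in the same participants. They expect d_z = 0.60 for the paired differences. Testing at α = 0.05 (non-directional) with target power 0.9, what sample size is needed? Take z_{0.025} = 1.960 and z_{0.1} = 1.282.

For a paired (one-sample on differences) test: n = ((z_{α/2} + z_β) / d)².
z_{α/2} + z_β = 1.960 + 1.282 = 3.242.
n = (3.242 / 0.60)² = 5.403² = 29.20.
Round up.

n = 30 pairs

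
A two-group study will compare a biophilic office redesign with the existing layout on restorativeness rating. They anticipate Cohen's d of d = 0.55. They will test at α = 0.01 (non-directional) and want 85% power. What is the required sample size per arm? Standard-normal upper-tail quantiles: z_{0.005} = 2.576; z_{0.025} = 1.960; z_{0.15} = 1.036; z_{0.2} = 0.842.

For two independent groups with equal n: n = 2·((z_{α/2} + z_β) / d)².
z_{α/2} + z_β = 2.576 + 1.036 = 3.612.
n = 2 × (3.612 / 0.55)² = 2 × 6.567² = 2 × 43.13 = 86.3.
Round up to the next whole participant.

n = 87 per group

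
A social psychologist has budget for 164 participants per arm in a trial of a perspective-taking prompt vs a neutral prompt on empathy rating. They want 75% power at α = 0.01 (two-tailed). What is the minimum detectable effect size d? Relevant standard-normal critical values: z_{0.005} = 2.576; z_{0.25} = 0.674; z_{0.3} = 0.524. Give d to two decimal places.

For two independent groups of n = 164 each: d_min = (z_{α/2} + z_β)·√(2/n).
z-sum = 2.576 + 0.674 = 3.250.
d_min = 3.250 × √(2/164) = 3.250 × 0.1104 = 0.359.

d_min ≈ 0.36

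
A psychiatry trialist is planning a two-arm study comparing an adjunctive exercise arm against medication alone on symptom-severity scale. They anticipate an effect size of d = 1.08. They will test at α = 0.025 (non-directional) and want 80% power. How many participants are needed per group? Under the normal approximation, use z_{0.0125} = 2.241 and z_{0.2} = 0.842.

n = 17 per group

For two independent groups with equal n: n = 2·((z_{α/2} + z_β) / d)².
z_{α/2} + z_β = 2.241 + 0.842 = 3.083.
n = 2 × (3.083 / 1.08)² = 2 × 2.855² = 2 × 8.15 = 16.3.
Round up to the next whole participant.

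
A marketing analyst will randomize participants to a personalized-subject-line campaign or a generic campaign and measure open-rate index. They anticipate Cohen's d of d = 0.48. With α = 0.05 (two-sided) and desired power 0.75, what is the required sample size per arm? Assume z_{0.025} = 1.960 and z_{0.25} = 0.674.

n = 61 per group

For two independent groups with equal n: n = 2·((z_{α/2} + z_β) / d)².
z_{α/2} + z_β = 1.960 + 0.674 = 2.634.
n = 2 × (2.634 / 0.48)² = 2 × 5.487² = 2 × 30.11 = 60.2.
Round up to the next whole participant.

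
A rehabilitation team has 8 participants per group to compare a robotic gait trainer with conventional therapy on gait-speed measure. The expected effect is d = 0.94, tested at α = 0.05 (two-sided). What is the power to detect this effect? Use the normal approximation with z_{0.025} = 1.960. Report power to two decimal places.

power ≈ 0.47

For two equal groups, power = Φ(d·√(n/2) − z_{α/2}).
d·√(n/2) = 0.94 × √(8/2) = 0.94 × 2.000 = 1.880.
z_β = 1.880 − 1.960 = -0.080.
Power = Φ(-0.080) = 0.468.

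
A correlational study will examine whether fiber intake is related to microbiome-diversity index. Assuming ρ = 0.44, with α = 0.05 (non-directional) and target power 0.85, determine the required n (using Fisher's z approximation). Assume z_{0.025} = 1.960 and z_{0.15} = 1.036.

n = 44

Fisher's z: C = ½·ln((1+r)/(1−r)) = ½·ln(2.5714) = 0.4722.
n = ((z_{α/2} + z_β)/C)² + 3.
(1.960 + 1.036) / 0.4722 = 2.996 / 0.4722 = 6.345.
n = 6.345² + 3 = 40.26 + 3 = 43.3.
Round up.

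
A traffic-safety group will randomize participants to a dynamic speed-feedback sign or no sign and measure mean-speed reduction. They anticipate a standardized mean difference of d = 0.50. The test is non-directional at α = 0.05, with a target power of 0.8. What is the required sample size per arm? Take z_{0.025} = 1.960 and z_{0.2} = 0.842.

For two independent groups with equal n: n = 2·((z_{α/2} + z_β) / d)².
z_{α/2} + z_β = 1.960 + 0.842 = 2.802.
n = 2 × (2.802 / 0.50)² = 2 × 5.604² = 2 × 31.40 = 62.8.
Round up to the next whole participant.

n = 63 per group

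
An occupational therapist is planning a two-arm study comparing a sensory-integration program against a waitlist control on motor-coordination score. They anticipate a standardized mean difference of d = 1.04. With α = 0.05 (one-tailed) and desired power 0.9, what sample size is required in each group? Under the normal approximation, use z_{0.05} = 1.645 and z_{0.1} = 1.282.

n = 16 per group

For two independent groups with equal n: n = 2·((z_{α} + z_β) / d)².
z_{α} + z_β = 1.645 + 1.282 = 2.927.
n = 2 × (2.927 / 1.04)² = 2 × 2.814² = 2 × 7.92 = 15.8.
Round up to the next whole participant.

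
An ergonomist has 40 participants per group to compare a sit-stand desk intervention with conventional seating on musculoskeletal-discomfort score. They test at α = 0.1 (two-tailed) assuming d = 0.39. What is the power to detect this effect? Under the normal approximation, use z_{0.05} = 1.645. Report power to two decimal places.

power ≈ 0.54

For two equal groups, power = Φ(d·√(n/2) − z_{α/2}).
d·√(n/2) = 0.39 × √(40/2) = 0.39 × 4.472 = 1.744.
z_β = 1.744 − 1.645 = 0.099.
Power = Φ(0.099) = 0.539.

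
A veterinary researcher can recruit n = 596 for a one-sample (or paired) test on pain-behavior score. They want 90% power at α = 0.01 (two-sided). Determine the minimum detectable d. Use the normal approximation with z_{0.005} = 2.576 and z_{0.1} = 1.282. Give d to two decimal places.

d_min ≈ 0.16

For a single sample (or paired design) of n = 596: d_min = (z_{α/2} + z_β)/√n.
z-sum = 2.576 + 1.282 = 3.858.
d_min = 3.858 / √596 = 3.858 / 24.413 = 0.158.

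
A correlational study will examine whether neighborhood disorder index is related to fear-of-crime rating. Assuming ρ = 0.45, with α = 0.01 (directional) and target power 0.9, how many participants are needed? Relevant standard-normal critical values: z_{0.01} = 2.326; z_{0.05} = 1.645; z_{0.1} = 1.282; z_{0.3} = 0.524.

Fisher's z: C = ½·ln((1+r)/(1−r)) = ½·ln(2.6364) = 0.4847.
n = ((z_{α} + z_β)/C)² + 3.
(2.326 + 1.282) / 0.4847 = 3.608 / 0.4847 = 7.444.
n = 7.444² + 3 = 55.41 + 3 = 58.4.
Round up.

n = 59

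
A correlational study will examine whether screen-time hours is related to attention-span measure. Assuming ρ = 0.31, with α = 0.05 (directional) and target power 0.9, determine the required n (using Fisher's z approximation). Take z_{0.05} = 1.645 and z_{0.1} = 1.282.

Fisher's z: C = ½·ln((1+r)/(1−r)) = ½·ln(1.8986) = 0.3205.
n = ((z_{α} + z_β)/C)² + 3.
(1.645 + 1.282) / 0.3205 = 2.927 / 0.3205 = 9.133.
n = 9.133² + 3 = 83.40 + 3 = 86.4.
Round up.

n = 87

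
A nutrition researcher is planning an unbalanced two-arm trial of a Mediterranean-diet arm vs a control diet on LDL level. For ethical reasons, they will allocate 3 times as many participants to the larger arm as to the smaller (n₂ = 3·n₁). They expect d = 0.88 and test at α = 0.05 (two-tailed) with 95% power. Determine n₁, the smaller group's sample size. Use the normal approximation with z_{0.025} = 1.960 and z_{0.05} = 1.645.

With allocation ratio k = n₂/n₁ = 3, Var(x̄₁−x̄₂) = σ²(1/n₁ + 1/(k·n₁)) = σ²·(k+1)/(k·n₁).
So n₁ = (1 + 1/k)·((z_{α/2} + z_β)/d)² = 1.333 × (3.605/0.88)².
n₁ = 1.333 × 16.78 = 22.4.
Round up: n₁ = 23, giving n₂ = 3 × 23 = 69.

n₁ = 23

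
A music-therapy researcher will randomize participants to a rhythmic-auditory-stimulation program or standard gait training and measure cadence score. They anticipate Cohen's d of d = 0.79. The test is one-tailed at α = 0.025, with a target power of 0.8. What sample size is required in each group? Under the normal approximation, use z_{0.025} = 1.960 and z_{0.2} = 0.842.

For two independent groups with equal n: n = 2·((z_{α} + z_β) / d)².
z_{α} + z_β = 1.960 + 0.842 = 2.802.
n = 2 × (2.802 / 0.79)² = 2 × 3.547² = 2 × 12.58 = 25.2.
Round up to the next whole participant.

n = 26 per group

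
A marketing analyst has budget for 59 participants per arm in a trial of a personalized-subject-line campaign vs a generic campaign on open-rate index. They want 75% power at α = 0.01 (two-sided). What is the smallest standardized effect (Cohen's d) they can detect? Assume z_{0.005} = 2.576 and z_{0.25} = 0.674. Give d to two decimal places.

d_min ≈ 0.60

For two independent groups of n = 59 each: d_min = (z_{α/2} + z_β)·√(2/n).
z-sum = 2.576 + 0.674 = 3.250.
d_min = 3.250 × √(2/59) = 3.250 × 0.1841 = 0.598.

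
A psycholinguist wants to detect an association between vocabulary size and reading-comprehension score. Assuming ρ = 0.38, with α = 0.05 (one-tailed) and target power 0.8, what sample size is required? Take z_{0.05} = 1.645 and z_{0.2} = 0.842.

n = 42

Fisher's z: C = ½·ln((1+r)/(1−r)) = ½·ln(2.2258) = 0.4001.
n = ((z_{α} + z_β)/C)² + 3.
(1.645 + 0.842) / 0.4001 = 2.487 / 0.4001 = 6.216.
n = 6.216² + 3 = 38.64 + 3 = 41.6.
Round up.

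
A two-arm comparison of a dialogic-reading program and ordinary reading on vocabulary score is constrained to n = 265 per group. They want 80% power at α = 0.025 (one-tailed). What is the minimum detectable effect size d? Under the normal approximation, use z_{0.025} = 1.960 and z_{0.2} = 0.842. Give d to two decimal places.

d_min ≈ 0.24

For two independent groups of n = 265 each: d_min = (z_{α} + z_β)·√(2/n).
z-sum = 1.960 + 0.842 = 2.802.
d_min = 2.802 × √(2/265) = 2.802 × 0.0869 = 0.243.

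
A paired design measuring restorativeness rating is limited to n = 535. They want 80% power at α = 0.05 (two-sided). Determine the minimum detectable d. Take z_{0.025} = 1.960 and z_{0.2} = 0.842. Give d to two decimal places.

d_min ≈ 0.12

For a single sample (or paired design) of n = 535: d_min = (z_{α/2} + z_β)/√n.
z-sum = 1.960 + 0.842 = 2.802.
d_min = 2.802 / √535 = 2.802 / 23.130 = 0.121.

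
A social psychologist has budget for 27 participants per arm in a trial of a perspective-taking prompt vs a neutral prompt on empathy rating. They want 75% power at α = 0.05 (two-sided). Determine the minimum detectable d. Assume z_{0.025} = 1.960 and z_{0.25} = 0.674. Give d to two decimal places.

For two independent groups of n = 27 each: d_min = (z_{α/2} + z_β)·√(2/n).
z-sum = 1.960 + 0.674 = 2.634.
d_min = 2.634 × √(2/27) = 2.634 × 0.2722 = 0.717.

d_min ≈ 0.72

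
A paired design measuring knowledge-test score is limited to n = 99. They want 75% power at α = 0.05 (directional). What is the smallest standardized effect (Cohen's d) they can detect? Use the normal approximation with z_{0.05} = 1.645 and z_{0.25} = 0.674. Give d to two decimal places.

d_min ≈ 0.23

For a single sample (or paired design) of n = 99: d_min = (z_{α} + z_β)/√n.
z-sum = 1.645 + 0.674 = 2.319.
d_min = 2.319 / √99 = 2.319 / 9.950 = 0.233.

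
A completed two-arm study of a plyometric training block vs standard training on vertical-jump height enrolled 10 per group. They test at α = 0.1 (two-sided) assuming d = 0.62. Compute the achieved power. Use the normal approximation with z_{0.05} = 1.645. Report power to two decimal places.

power ≈ 0.40

For two equal groups, power = Φ(d·√(n/2) − z_{α/2}).
d·√(n/2) = 0.62 × √(10/2) = 0.62 × 2.236 = 1.386.
z_β = 1.386 − 1.645 = -0.259.
Power = Φ(-0.259) = 0.398.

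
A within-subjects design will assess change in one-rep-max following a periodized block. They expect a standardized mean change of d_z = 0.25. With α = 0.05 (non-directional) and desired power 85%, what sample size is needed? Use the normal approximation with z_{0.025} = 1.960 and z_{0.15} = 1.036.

n = 144 pairs

For a paired (one-sample on differences) test: n = ((z_{α/2} + z_β) / d)².
z_{α/2} + z_β = 1.960 + 1.036 = 2.996.
n = (2.996 / 0.25)² = 11.984² = 143.62.
Round up.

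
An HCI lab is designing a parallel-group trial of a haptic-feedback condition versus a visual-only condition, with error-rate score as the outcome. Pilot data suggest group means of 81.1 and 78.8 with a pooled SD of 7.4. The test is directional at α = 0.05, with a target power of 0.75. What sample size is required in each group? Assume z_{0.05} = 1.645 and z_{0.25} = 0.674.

n = 112 per group

Cohen's d = |M₁ − M₂| / SD_pooled = |81.1 − 78.8| / 7.4 = 2.3 / 7.4 = 0.311.
For two independent groups with equal n: n = 2·((z_{α} + z_β) / d)².
z_{α} + z_β = 1.645 + 0.674 = 2.319.
n = 2 × (2.319 / 0.311)² = 2 × 7.457² = 2 × 55.60 = 111.2.
Round up to the next whole participant.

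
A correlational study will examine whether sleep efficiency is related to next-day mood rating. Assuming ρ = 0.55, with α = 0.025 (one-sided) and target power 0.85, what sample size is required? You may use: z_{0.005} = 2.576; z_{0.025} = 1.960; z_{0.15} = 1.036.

Fisher's z: C = ½·ln((1+r)/(1−r)) = ½·ln(3.4444) = 0.6184.
n = ((z_{α} + z_β)/C)² + 3.
(1.960 + 1.036) / 0.6184 = 2.996 / 0.6184 = 4.845.
n = 4.845² + 3 = 23.47 + 3 = 26.5.
Round up.

n = 27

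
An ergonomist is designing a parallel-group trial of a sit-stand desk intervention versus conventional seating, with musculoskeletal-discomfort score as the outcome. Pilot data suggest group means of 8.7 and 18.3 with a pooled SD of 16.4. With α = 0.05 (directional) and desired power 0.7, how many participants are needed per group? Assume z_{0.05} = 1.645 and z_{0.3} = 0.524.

Cohen's d = |M₁ − M₂| / SD_pooled = |8.7 − 18.3| / 16.4 = 9.6 / 16.4 = 0.585.
For two independent groups with equal n: n = 2·((z_{α} + z_β) / d)².
z_{α} + z_β = 1.645 + 0.524 = 2.169.
n = 2 × (2.169 / 0.585)² = 2 × 3.708² = 2 × 13.75 = 27.5.
Round up to the next whole participant.

n = 28 per group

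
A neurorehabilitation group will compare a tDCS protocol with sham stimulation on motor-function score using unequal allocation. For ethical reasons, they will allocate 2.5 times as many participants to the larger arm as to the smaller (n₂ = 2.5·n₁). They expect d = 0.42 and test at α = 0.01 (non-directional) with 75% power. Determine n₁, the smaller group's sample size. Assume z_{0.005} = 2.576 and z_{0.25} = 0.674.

With allocation ratio k = n₂/n₁ = 2.5, Var(x̄₁−x̄₂) = σ²(1/n₁ + 1/(k·n₁)) = σ²·(k+1)/(k·n₁).
So n₁ = (1 + 1/k)·((z_{α/2} + z_β)/d)² = 1.400 × (3.250/0.42)².
n₁ = 1.400 × 59.88 = 83.8.
Round up: n₁ = 84, giving n₂ = 2.5 × 84 = 210.

n₁ = 84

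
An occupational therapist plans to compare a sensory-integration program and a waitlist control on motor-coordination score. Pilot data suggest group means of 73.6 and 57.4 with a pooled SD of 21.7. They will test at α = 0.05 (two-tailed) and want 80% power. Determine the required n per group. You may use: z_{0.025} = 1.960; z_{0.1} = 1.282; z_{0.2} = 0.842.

Cohen's d = |M₁ − M₂| / SD_pooled = |73.6 − 57.4| / 21.7 = 16.2 / 21.7 = 0.747.
For two independent groups with equal n: n = 2·((z_{α/2} + z_β) / d)².
z_{α/2} + z_β = 1.960 + 0.842 = 2.802.
n = 2 × (2.802 / 0.747)² = 2 × 3.751² = 2 × 14.07 = 28.1.
Round up to the next whole participant.

n = 29 per group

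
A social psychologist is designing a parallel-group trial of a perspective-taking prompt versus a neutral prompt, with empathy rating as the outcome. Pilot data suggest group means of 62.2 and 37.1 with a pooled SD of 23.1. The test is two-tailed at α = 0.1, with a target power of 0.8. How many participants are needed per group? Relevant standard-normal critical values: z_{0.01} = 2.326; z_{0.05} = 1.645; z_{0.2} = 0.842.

Cohen's d = |M₁ − M₂| / SD_pooled = |62.2 − 37.1| / 23.1 = 25.1 / 23.1 = 1.087.
For two independent groups with equal n: n = 2·((z_{α/2} + z_β) / d)².
z_{α/2} + z_β = 1.645 + 0.842 = 2.487.
n = 2 × (2.487 / 1.087)² = 2 × 2.288² = 2 × 5.23 = 10.5.
Round up to the next whole participant.

n = 11 per group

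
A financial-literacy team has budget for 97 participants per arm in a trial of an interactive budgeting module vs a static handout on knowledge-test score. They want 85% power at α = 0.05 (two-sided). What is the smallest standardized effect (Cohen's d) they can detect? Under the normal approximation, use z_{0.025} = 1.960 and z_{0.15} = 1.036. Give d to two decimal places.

d_min ≈ 0.43

For two independent groups of n = 97 each: d_min = (z_{α/2} + z_β)·√(2/n).
z-sum = 1.960 + 1.036 = 2.996.
d_min = 2.996 × √(2/97) = 2.996 × 0.1436 = 0.430.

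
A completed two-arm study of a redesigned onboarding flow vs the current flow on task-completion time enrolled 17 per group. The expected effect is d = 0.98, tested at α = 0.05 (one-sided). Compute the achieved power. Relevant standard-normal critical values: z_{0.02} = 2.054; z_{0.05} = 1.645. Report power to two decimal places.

For two equal groups, power = Φ(d·√(n/2) − z_{α}).
d·√(n/2) = 0.98 × √(17/2) = 0.98 × 2.915 = 2.857.
z_β = 2.857 − 1.645 = 1.212.
Power = Φ(1.212) = 0.887.

power ≈ 0.89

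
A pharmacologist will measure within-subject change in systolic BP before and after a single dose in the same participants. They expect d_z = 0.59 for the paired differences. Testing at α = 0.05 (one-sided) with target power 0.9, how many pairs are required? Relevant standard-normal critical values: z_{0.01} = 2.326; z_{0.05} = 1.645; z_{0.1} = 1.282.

n = 25 pairs

For a paired (one-sample on differences) test: n = ((z_{α} + z_β) / d)².
z_{α} + z_β = 1.645 + 1.282 = 2.927.
n = (2.927 / 0.59)² = 4.961² = 24.61.
Round up.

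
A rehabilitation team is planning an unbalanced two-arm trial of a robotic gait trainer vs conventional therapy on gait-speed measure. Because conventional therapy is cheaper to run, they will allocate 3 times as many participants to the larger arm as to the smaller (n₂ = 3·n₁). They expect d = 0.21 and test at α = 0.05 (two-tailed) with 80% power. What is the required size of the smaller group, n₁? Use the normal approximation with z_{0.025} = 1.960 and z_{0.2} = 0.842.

n₁ = 238

With allocation ratio k = n₂/n₁ = 3, Var(x̄₁−x̄₂) = σ²(1/n₁ + 1/(k·n₁)) = σ²·(k+1)/(k·n₁).
So n₁ = (1 + 1/k)·((z_{α/2} + z_β)/d)² = 1.333 × (2.802/0.21)².
n₁ = 1.333 × 178.03 = 237.4.
Round up: n₁ = 238, giving n₂ = 3 × 238 = 714.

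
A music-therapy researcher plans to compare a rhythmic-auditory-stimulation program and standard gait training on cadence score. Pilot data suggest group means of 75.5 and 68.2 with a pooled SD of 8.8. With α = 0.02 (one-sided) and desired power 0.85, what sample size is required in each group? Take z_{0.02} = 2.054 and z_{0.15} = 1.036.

n = 28 per group

Cohen's d = |M₁ − M₂| / SD_pooled = |75.5 − 68.2| / 8.8 = 7.3 / 8.8 = 0.830.
For two independent groups with equal n: n = 2·((z_{α} + z_β) / d)².
z_{α} + z_β = 2.054 + 1.036 = 3.090.
n = 2 × (3.090 / 0.830)² = 2 × 3.723² = 2 × 13.86 = 27.7.
Round up to the next whole participant.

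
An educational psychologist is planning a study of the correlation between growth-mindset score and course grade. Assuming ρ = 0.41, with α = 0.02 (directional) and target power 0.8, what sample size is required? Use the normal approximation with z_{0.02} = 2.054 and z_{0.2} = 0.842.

n = 48

Fisher's z: C = ½·ln((1+r)/(1−r)) = ½·ln(2.3898) = 0.4356.
n = ((z_{α} + z_β)/C)² + 3.
(2.054 + 0.842) / 0.4356 = 2.896 / 0.4356 = 6.648.
n = 6.648² + 3 = 44.20 + 3 = 47.2.
Round up.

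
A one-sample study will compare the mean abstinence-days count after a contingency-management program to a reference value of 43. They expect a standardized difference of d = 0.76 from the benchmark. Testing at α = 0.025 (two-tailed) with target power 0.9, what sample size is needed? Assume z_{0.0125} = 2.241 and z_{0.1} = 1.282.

For a one-sample test: n = ((z_{α/2} + z_β) / d)².
z_{α/2} + z_β = 2.241 + 1.282 = 3.523.
n = (3.523 / 0.76)² = 4.636² = 21.49.
Round up.

n = 22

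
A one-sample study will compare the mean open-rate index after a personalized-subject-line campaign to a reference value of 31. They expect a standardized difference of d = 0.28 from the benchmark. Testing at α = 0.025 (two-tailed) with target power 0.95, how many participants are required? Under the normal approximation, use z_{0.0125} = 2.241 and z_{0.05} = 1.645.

For a one-sample test: n = ((z_{α/2} + z_β) / d)².
z_{α/2} + z_β = 2.241 + 1.645 = 3.886.
n = (3.886 / 0.28)² = 13.879² = 192.61.
Round up.

n = 193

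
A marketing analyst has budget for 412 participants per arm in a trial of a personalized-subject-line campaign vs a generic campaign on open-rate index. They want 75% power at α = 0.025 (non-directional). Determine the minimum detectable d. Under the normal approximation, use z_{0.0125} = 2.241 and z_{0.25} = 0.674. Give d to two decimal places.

d_min ≈ 0.20

For two independent groups of n = 412 each: d_min = (z_{α/2} + z_β)·√(2/n).
z-sum = 2.241 + 0.674 = 2.915.
d_min = 2.915 × √(2/412) = 2.915 × 0.0697 = 0.203.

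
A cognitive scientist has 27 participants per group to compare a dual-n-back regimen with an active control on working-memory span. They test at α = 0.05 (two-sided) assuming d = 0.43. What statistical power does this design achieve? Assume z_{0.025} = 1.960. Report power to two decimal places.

power ≈ 0.35

For two equal groups, power = Φ(d·√(n/2) − z_{α/2}).
d·√(n/2) = 0.43 × √(27/2) = 0.43 × 3.674 = 1.580.
z_β = 1.580 − 1.960 = -0.380.
Power = Φ(-0.380) = 0.352.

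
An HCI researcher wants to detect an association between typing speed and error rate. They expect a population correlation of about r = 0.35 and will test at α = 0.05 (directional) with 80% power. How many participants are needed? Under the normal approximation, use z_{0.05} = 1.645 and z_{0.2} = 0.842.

Fisher's z: C = ½·ln((1+r)/(1−r)) = ½·ln(2.0769) = 0.3654.
n = ((z_{α} + z_β)/C)² + 3.
(1.645 + 0.842) / 0.3654 = 2.487 / 0.3654 = 6.806.
n = 6.806² + 3 = 46.32 + 3 = 49.3.
Round up.

n = 50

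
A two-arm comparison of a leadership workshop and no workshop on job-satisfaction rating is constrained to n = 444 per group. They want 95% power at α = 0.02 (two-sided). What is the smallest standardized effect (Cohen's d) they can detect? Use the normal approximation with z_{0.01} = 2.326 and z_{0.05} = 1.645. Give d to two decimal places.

d_min ≈ 0.27

For two independent groups of n = 444 each: d_min = (z_{α/2} + z_β)·√(2/n).
z-sum = 2.326 + 1.645 = 3.971.
d_min = 3.971 × √(2/444) = 3.971 × 0.0671 = 0.267.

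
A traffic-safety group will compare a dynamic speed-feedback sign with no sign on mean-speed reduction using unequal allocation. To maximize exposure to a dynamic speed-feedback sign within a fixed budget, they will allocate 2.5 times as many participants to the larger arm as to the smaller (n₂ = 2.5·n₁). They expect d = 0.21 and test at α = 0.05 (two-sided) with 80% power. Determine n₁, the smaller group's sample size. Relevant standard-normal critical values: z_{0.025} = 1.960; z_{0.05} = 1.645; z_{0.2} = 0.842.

n₁ = 250

With allocation ratio k = n₂/n₁ = 2.5, Var(x̄₁−x̄₂) = σ²(1/n₁ + 1/(k·n₁)) = σ²·(k+1)/(k·n₁).
So n₁ = (1 + 1/k)·((z_{α/2} + z_β)/d)² = 1.400 × (2.802/0.21)².
n₁ = 1.400 × 178.03 = 249.2.
Round up: n₁ = 250, giving n₂ = 2.5 × 250 = 625.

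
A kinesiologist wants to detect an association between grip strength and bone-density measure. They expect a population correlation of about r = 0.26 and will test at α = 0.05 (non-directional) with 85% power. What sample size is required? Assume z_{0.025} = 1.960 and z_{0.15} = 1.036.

n = 130

Fisher's z: C = ½·ln((1+r)/(1−r)) = ½·ln(1.7027) = 0.2661.
n = ((z_{α/2} + z_β)/C)² + 3.
(1.960 + 1.036) / 0.2661 = 2.996 / 0.2661 = 11.259.
n = 11.259² + 3 = 126.76 + 3 = 129.8.
Round up.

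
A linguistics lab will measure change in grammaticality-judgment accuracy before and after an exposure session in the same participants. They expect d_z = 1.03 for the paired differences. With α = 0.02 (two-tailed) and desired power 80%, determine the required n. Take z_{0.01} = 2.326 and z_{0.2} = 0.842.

For a paired (one-sample on differences) test: n = ((z_{α/2} + z_β) / d)².
z_{α/2} + z_β = 2.326 + 0.842 = 3.168.
n = (3.168 / 1.03)² = 3.076² = 9.46.
Round up.

n = 10 pairs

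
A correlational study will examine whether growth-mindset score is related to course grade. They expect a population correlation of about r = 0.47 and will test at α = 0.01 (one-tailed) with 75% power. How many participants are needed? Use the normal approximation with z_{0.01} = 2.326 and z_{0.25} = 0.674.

Fisher's z: C = ½·ln((1+r)/(1−r)) = ½·ln(2.7736) = 0.5101.
n = ((z_{α} + z_β)/C)² + 3.
(2.326 + 0.674) / 0.5101 = 3.000 / 0.5101 = 5.881.
n = 5.881² + 3 = 34.59 + 3 = 37.6.
Round up.

n = 38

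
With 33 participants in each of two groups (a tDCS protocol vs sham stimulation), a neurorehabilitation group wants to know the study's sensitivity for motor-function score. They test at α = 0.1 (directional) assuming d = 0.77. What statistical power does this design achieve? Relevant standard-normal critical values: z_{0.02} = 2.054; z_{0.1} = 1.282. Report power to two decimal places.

power ≈ 0.97

For two equal groups, power = Φ(d·√(n/2) − z_{α}).
d·√(n/2) = 0.77 × √(33/2) = 0.77 × 4.062 = 3.128.
z_β = 3.128 − 1.282 = 1.846.
Power = Φ(1.846) = 0.968.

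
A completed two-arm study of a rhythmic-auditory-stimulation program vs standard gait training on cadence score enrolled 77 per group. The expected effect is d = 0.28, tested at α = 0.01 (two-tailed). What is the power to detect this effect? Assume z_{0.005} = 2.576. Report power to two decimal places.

power ≈ 0.20

For two equal groups, power = Φ(d·√(n/2) − z_{α/2}).
d·√(n/2) = 0.28 × √(77/2) = 0.28 × 6.205 = 1.737.
z_β = 1.737 − 2.576 = -0.839.
Power = Φ(-0.839) = 0.201.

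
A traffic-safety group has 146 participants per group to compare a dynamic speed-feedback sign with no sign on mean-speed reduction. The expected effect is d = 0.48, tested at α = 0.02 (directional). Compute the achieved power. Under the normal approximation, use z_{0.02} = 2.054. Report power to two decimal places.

power ≈ 0.98

For two equal groups, power = Φ(d·√(n/2) − z_{α}).
d·√(n/2) = 0.48 × √(146/2) = 0.48 × 8.544 = 4.101.
z_β = 4.101 − 2.054 = 2.047.
Power = Φ(2.047) = 0.980.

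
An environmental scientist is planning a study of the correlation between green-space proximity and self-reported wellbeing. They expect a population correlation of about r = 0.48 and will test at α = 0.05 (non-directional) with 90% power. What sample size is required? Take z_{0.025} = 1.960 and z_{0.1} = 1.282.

Fisher's z: C = ½·ln((1+r)/(1−r)) = ½·ln(2.8462) = 0.5230.
n = ((z_{α/2} + z_β)/C)² + 3.
(1.960 + 1.282) / 0.5230 = 3.242 / 0.5230 = 6.199.
n = 6.199² + 3 = 38.43 + 3 = 41.4.
Round up.

n = 42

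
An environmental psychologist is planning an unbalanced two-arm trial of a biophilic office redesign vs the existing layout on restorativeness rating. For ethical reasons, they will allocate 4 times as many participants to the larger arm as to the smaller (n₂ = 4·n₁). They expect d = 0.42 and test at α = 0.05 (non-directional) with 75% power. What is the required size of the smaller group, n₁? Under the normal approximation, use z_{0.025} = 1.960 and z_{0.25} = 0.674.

With allocation ratio k = n₂/n₁ = 4, Var(x̄₁−x̄₂) = σ²(1/n₁ + 1/(k·n₁)) = σ²·(k+1)/(k·n₁).
So n₁ = (1 + 1/k)·((z_{α/2} + z_β)/d)² = 1.250 × (2.634/0.42)².
n₁ = 1.250 × 39.33 = 49.2.
Round up: n₁ = 50, giving n₂ = 4 × 50 = 200.

n₁ = 50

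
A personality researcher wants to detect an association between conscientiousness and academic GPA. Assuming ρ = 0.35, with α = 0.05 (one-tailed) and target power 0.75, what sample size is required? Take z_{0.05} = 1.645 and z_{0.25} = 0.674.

n = 44

Fisher's z: C = ½·ln((1+r)/(1−r)) = ½·ln(2.0769) = 0.3654.
n = ((z_{α} + z_β)/C)² + 3.
(1.645 + 0.674) / 0.3654 = 2.319 / 0.3654 = 6.346.
n = 6.346² + 3 = 40.28 + 3 = 43.3.
Round up.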